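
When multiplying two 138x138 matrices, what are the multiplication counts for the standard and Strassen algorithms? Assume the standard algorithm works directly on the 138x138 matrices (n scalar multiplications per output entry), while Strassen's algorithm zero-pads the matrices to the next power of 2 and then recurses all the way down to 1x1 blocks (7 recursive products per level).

Matrix multiplication for 138x138 matrices:

Strassen's algorithm requires power-of-2 dimensions. Pad 138x138 to 256x256 (next power of 2).

Standard algorithm: 138^3 = 2628072 multiplications
Strassen's algorithm: 7^(log2(256)) = 7^8 = 5764801 multiplications
Difference: 2628072 - 5764801 = -3136729 (Strassen uses MORE here due to padding overhead — for small or just-over-power-of-2 n, padding can outweigh the per-level savings)

Standard: 2628072 multiplications (138^3). Strassen: 5764801 multiplications (7^8, after padding to 256x256). Strassen reduces 8 recursive multiplications to 7 at each level.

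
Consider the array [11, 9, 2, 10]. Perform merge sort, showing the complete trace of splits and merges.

Merge sort trace:

Split: [11, 9, 2, 10] -> [11, 9] and [2, 10]
  Split: [11, 9] -> [11] and [9]
  Merge: [11] + [9] -> [9, 11]
  Split: [2, 10] -> [2] and [10]
  Merge: [2] + [10] -> [2, 10]
Merge: [9, 11] + [2, 10] -> [2, 9, 10, 11]

Final sorted array: [2, 9, 10, 11]

The merge sort proceeds by recursively splitting the array and merging sorted halves.
After all merges, the sorted array is [2, 9, 10, 11].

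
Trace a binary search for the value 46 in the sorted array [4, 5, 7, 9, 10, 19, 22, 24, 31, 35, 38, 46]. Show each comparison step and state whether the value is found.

Binary search for 46 in [4, 5, 7, 9, 10, 19, 22, 24, 31, 35, 38, 46]:

lo=0, hi=11, mid=5, arr[mid]=19 -> 19 < 46, search right half
lo=6, hi=11, mid=8, arr[mid]=31 -> 31 < 46, search right half
lo=9, hi=11, mid=10, arr[mid]=38 -> 38 < 46, search right half
lo=11, hi=11, mid=11, arr[mid]=46 -> Found target at index 11!

Binary search finds 46 at index 11 after 4 comparisons. The search repeatedly halves the search space by comparing with the middle element.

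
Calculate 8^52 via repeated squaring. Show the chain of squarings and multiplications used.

Computing 8^52 by squaring (build up from 8^1; each line after the first costs one multiplication):

8^1 = 8
8^2 = (8^1)^2 = 8^2 = 64
8^3 = 8 * 8^2 = 8 * 64 = 512
8^6 = (8^3)^2 = 512^2 = 262144
8^12 = (8^6)^2 = 262144^2 = 68719476736
8^13 = 8 * 8^12 = 8 * 68719476736 = 549755813888
8^26 = (8^13)^2 = 549755813888^2 = 302231454903657293676544
8^52 = (8^26)^2 = 302231454903657293676544^2 = 91343852333181432387730302044767688728495783936

Result: 91343852333181432387730302044767688728495783936
Multiplications needed: 7 (7 lines after 8^1)

8^52 = 91343852333181432387730302044767688728495783936. Using exponentiation by squaring, this requires 7 multiplications. The key idea: if the exponent is even, square the half-power; if odd, multiply by the base once.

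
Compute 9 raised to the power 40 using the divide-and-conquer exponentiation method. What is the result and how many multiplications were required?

Computing 9^40 by squaring (build up from 9^1; each line after the first costs one multiplication):

9^1 = 9
9^2 = (9^1)^2 = 9^2 = 81
9^4 = (9^2)^2 = 81^2 = 6561
9^5 = 9 * 9^4 = 9 * 6561 = 59049
9^10 = (9^5)^2 = 59049^2 = 3486784401
9^20 = (9^10)^2 = 3486784401^2 = 12157665459056928801
9^40 = (9^20)^2 = 12157665459056928801^2 = 147808829414345923316083210206383297601

Result: 147808829414345923316083210206383297601
Multiplications needed: 6 (6 lines after 9^1)

9^40 = 147808829414345923316083210206383297601. Using exponentiation by squaring, this requires 6 multiplications. The key idea: if the exponent is even, square the half-power; if odd, multiply by the base once.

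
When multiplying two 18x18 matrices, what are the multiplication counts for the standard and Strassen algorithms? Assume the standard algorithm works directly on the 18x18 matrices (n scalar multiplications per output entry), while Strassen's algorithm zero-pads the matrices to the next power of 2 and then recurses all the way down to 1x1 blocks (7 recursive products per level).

Matrix multiplication for 18x18 matrices:

Strassen's algorithm requires power-of-2 dimensions. Pad 18x18 to 32x32 (next power of 2).

Standard algorithm: 18^3 = 5832 multiplications
Strassen's algorithm: 7^(log2(32)) = 7^5 = 16807 multiplications
Difference: 5832 - 16807 = -10975 (Strassen uses MORE here due to padding overhead — for small or just-over-power-of-2 n, padding can outweigh the per-level savings)

Standard: 5832 multiplications (18^3). Strassen: 16807 multiplications (7^5, after padding to 32x32). Strassen reduces 8 recursive multiplications to 7 at each level.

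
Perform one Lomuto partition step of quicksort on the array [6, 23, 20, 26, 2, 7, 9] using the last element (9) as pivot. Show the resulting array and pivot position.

Lomuto partition with pivot = 9:

Initial array: [6, 23, 20, 26, 2, 7, 9]

arr[0]=6 <= 9: swap with position 0, array becomes [6, 23, 20, 26, 2, 7, 9]
arr[1]=23 > 9: no swap
arr[2]=20 > 9: no swap
arr[3]=26 > 9: no swap
arr[4]=2 <= 9: swap with position 1, array becomes [6, 2, 20, 26, 23, 7, 9]
arr[5]=7 <= 9: swap with position 2, array becomes [6, 2, 7, 26, 23, 20, 9]

Place pivot at position 3: [6, 2, 7, 9, 23, 20, 26]
Pivot position: 3

After partitioning with pivot 9, the array becomes [6, 2, 7, 9, 23, 20, 26]. The pivot is placed at index 3. All elements to the left of the pivot are <= 9, and all elements to the right are > 9.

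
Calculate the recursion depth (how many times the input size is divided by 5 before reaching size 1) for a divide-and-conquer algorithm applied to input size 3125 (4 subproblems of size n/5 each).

For divide and conquer with division factor 5:

Problem sizes at each level:
Level 0: 3125
Level 1: 625
Level 2: 125
Level 3: 25
Level 4: 5
Level 5: 1

The root is level 0 and the size-1 base case is level 5 (the tree spans levels 0 through 5, i.e. 6 levels counting the root), so the depth is the number of divisions: log_5(3125) = 5

The recursion tree depth is log_5(3125) = 5. At each level, the problem size is divided by 5, so it takes 5 divisions to reduce to a base case of size 1. The algorithm makes 4 recursive calls at each level.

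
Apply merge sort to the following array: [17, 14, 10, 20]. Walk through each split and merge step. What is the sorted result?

Merge sort trace:

Split: [17, 14, 10, 20] -> [17, 14] and [10, 20]
  Split: [17, 14] -> [17] and [14]
  Merge: [17] + [14] -> [14, 17]
  Split: [10, 20] -> [10] and [20]
  Merge: [10] + [20] -> [10, 20]
Merge: [14, 17] + [10, 20] -> [10, 14, 17, 20]

Final sorted array: [10, 14, 17, 20]

The merge sort proceeds by recursively splitting the array and merging sorted halves.
After all merges, the sorted array is [10, 14, 17, 20].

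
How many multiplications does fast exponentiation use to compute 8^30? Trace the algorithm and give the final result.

Computing 8^30 by squaring (build up from 8^1; each line after the first costs one multiplication):

8^1 = 8
8^2 = (8^1)^2 = 8^2 = 64
8^3 = 8 * 8^2 = 8 * 64 = 512
8^6 = (8^3)^2 = 512^2 = 262144
8^7 = 8 * 8^6 = 8 * 262144 = 2097152
8^14 = (8^7)^2 = 2097152^2 = 4398046511104
8^15 = 8 * 8^14 = 8 * 4398046511104 = 35184372088832
8^30 = (8^15)^2 = 35184372088832^2 = 1237940039285380274899124224

Result: 1237940039285380274899124224
Multiplications needed: 7 (7 lines after 8^1)

8^30 = 1237940039285380274899124224. Using exponentiation by squaring, this requires 7 multiplications. The key idea: if the exponent is even, square the half-power; if odd, multiply by the base once.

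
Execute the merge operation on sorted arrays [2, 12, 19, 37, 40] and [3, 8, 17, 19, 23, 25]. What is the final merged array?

Merging process:

Compare 2 vs 3: take 2 from left. Merged: [2]
Compare 12 vs 3: take 3 from right. Merged: [2, 3]
Compare 12 vs 8: take 8 from right. Merged: [2, 3, 8]
Compare 12 vs 17: take 12 from left. Merged: [2, 3, 8, 12]
Compare 19 vs 17: take 17 from right. Merged: [2, 3, 8, 12, 17]
Compare 19 vs 19: take 19 from left. Merged: [2, 3, 8, 12, 17, 19]
Compare 37 vs 19: take 19 from right. Merged: [2, 3, 8, 12, 17, 19, 19]
Compare 37 vs 23: take 23 from right. Merged: [2, 3, 8, 12, 17, 19, 19, 23]
Compare 37 vs 25: take 25 from right. Merged: [2, 3, 8, 12, 17, 19, 19, 23, 25]
Append remaining from left: [37, 40]. Merged: [2, 3, 8, 12, 17, 19, 19, 23, 25, 37, 40]

Final merged array: [2, 3, 8, 12, 17, 19, 19, 23, 25, 37, 40]
Total comparisons: 9

The merged array is [2, 3, 8, 12, 17, 19, 19, 23, 25, 37, 40], requiring 9 comparisons. The merge step runs in O(n) time where n is the total number of elements.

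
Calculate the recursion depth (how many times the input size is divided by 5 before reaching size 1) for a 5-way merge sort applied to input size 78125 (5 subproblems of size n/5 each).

For divide and conquer with division factor 5:

Problem sizes at each level:
Level 0: 78125
Level 1: 15625
Level 2: 3125
Level 3: 625
Level 4: 125
Level 5: 25
Level 6: 5
Level 7: 1

The root is level 0 and the size-1 base case is level 7 (the tree spans levels 0 through 7, i.e. 8 levels counting the root), so the depth is the number of divisions: log_5(78125) = 7

The recursion tree depth is log_5(78125) = 7. At each level, the problem size is divided by 5, so it takes 7 divisions to reduce to a base case of size 1. The algorithm makes 5 recursive calls at each level.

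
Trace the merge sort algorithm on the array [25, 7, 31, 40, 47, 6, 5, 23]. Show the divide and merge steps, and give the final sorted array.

Merge sort trace:

Split: [25, 7, 31, 40, 47, 6, 5, 23] -> [25, 7, 31, 40] and [47, 6, 5, 23]
  Split: [25, 7, 31, 40] -> [25, 7] and [31, 40]
    Split: [25, 7] -> [25] and [7]
    Merge: [25] + [7] -> [7, 25]
    Split: [31, 40] -> [31] and [40]
    Merge: [31] + [40] -> [31, 40]
  Merge: [7, 25] + [31, 40] -> [7, 25, 31, 40]
  Split: [47, 6, 5, 23] -> [47, 6] and [5, 23]
    Split: [47, 6] -> [47] and [6]
    Merge: [47] + [6] -> [6, 47]
    Split: [5, 23] -> [5] and [23]
    Merge: [5] + [23] -> [5, 23]
  Merge: [6, 47] + [5, 23] -> [5, 6, 23, 47]
Merge: [7, 25, 31, 40] + [5, 6, 23, 47] -> [5, 6, 7, 23, 25, 31, 40, 47]

Final sorted array: [5, 6, 7, 23, 25, 31, 40, 47]

The merge sort proceeds by recursively splitting the array and merging sorted halves.
After all merges, the sorted array is [5, 6, 7, 23, 25, 31, 40, 47].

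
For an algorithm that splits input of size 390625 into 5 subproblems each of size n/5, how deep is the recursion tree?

For divide and conquer with division factor 5:

Problem sizes at each level:
Level 0: 390625
Level 1: 78125
Level 2: 15625
Level 3: 3125
Level 4: 625
Level 5: 125
Level 6: 25
Level 7: 5
Level 8: 1

The root is level 0 and the size-1 base case is level 8 (the tree spans levels 0 through 8, i.e. 9 levels counting the root), so the depth is the number of divisions: log_5(390625) = 8

The recursion tree depth is log_5(390625) = 8. At each level, the problem size is divided by 5, so it takes 8 divisions to reduce to a base case of size 1. The algorithm makes 5 recursive calls at each level.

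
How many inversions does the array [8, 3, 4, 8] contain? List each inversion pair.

Finding inversions in [8, 3, 4, 8]:

(0, 1): arr[0]=8 > arr[1]=3
(0, 2): arr[0]=8 > arr[2]=4

Total inversions: 2

The array has 2 inversion(s): (0,1), (0,2). Each pair (i,j) satisfies i < j and arr[i] > arr[j].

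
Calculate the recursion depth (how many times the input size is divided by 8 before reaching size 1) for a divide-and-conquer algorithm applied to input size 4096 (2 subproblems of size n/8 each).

For divide and conquer with division factor 8:

Problem sizes at each level:
Level 0: 4096
Level 1: 512
Level 2: 64
Level 3: 8
Level 4: 1

The root is level 0 and the size-1 base case is level 4 (the tree spans levels 0 through 4, i.e. 5 levels counting the root), so the depth is the number of divisions: log_8(4096) = 4

The recursion tree depth is log_8(4096) = 4. At each level, the problem size is divided by 8, so it takes 4 divisions to reduce to a base case of size 1. The algorithm makes 2 recursive calls at each level.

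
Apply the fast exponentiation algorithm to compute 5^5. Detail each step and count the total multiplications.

Computing 5^5 by squaring (build up from 5^1; each line after the first costs one multiplication):

5^1 = 5
5^2 = (5^1)^2 = 5^2 = 25
5^4 = (5^2)^2 = 25^2 = 625
5^5 = 5 * 5^4 = 5 * 625 = 3125

Result: 3125
Multiplications needed: 3 (3 lines after 5^1)

5^5 = 3125. Using exponentiation by squaring, this requires 3 multiplications. The key idea: if the exponent is even, square the half-power; if odd, multiply by the base once.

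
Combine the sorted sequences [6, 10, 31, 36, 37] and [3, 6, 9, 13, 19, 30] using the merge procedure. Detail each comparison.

Merging process:

Compare 6 vs 3: take 3 from right. Merged: [3]
Compare 6 vs 6: take 6 from left. Merged: [3, 6]
Compare 10 vs 6: take 6 from right. Merged: [3, 6, 6]
Compare 10 vs 9: take 9 from right. Merged: [3, 6, 6, 9]
Compare 10 vs 13: take 10 from left. Merged: [3, 6, 6, 9, 10]
Compare 31 vs 13: take 13 from right. Merged: [3, 6, 6, 9, 10, 13]
Compare 31 vs 19: take 19 from right. Merged: [3, 6, 6, 9, 10, 13, 19]
Compare 31 vs 30: take 30 from right. Merged: [3, 6, 6, 9, 10, 13, 19, 30]
Append remaining from left: [31, 36, 37]. Merged: [3, 6, 6, 9, 10, 13, 19, 30, 31, 36, 37]

Final merged array: [3, 6, 6, 9, 10, 13, 19, 30, 31, 36, 37]
Total comparisons: 8

The merged array is [3, 6, 6, 9, 10, 13, 19, 30, 31, 36, 37], requiring 8 comparisons. The merge step runs in O(n) time where n is the total number of elements.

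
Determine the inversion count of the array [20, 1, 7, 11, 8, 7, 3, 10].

Finding inversions in [20, 1, 7, 11, 8, 7, 3, 10]:

(0, 1): arr[0]=20 > arr[1]=1
(0, 2): arr[0]=20 > arr[2]=7
(0, 3): arr[0]=20 > arr[3]=11
(0, 4): arr[0]=20 > arr[4]=8
(0, 5): arr[0]=20 > arr[5]=7
(0, 6): arr[0]=20 > arr[6]=3
(0, 7): arr[0]=20 > arr[7]=10
(2, 6): arr[2]=7 > arr[6]=3
(3, 4): arr[3]=11 > arr[4]=8
(3, 5): arr[3]=11 > arr[5]=7
(3, 6): arr[3]=11 > arr[6]=3
(3, 7): arr[3]=11 > arr[7]=10
(4, 5): arr[4]=8 > arr[5]=7
(4, 6): arr[4]=8 > arr[6]=3
(5, 6): arr[5]=7 > arr[6]=3

Total inversions: 15

The array has 15 inversion(s): (0,1), (0,2), (0,3), (0,4), (0,5), (0,6), (0,7), (2,6), (3,4), (3,5), (3,6), (3,7), (4,5), (4,6), (5,6). Each pair (i,j) satisfies i < j and arr[i] > arr[j].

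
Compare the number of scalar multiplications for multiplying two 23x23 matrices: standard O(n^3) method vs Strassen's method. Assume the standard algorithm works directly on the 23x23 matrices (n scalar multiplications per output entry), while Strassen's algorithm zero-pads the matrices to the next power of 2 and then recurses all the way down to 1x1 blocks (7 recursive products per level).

Matrix multiplication for 23x23 matrices:

Strassen's algorithm requires power-of-2 dimensions. Pad 23x23 to 32x32 (next power of 2).

Standard algorithm: 23^3 = 12167 multiplications
Strassen's algorithm: 7^(log2(32)) = 7^5 = 16807 multiplications
Difference: 12167 - 16807 = -4640 (Strassen uses MORE here due to padding overhead — for small or just-over-power-of-2 n, padding can outweigh the per-level savings)

Standard: 12167 multiplications (23^3). Strassen: 16807 multiplications (7^5, after padding to 32x32). Strassen reduces 8 recursive multiplications to 7 at each level.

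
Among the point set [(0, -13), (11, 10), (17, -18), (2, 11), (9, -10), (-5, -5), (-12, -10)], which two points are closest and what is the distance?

Computing all pairwise distances among 7 points:

d((0, -13), (11, 10)) = 25.4951
d((0, -13), (17, -18)) = 17.72
d((0, -13), (2, 11)) = 24.0832
d((0, -13), (9, -10)) = 9.4868
d((0, -13), (-5, -5)) = 9.434
d((0, -13), (-12, -10)) = 12.3693
d((11, 10), (17, -18)) = 28.6356
d((11, 10), (2, 11)) = 9.0554
d((11, 10), (9, -10)) = 20.0998
d((11, 10), (-5, -5)) = 21.9317
d((11, 10), (-12, -10)) = 30.4795
d((17, -18), (2, 11)) = 32.6497
d((17, -18), (9, -10)) = 11.3137
d((17, -18), (-5, -5)) = 25.5539
d((17, -18), (-12, -10)) = 30.0832
d((2, 11), (9, -10)) = 22.1359
d((2, 11), (-5, -5)) = 17.4642
d((2, 11), (-12, -10)) = 25.2389
d((9, -10), (-5, -5)) = 14.8661
d((9, -10), (-12, -10)) = 21.0
d((-5, -5), (-12, -10)) = 8.6023 <-- minimum

Closest pair: (-5, -5) and (-12, -10) with distance 8.6023

The closest pair is (-5, -5) and (-12, -10) with Euclidean distance 8.6023. For 7 points, brute-force pairwise comparison is shown above. For large n, the divide-and-conquer algorithm (sort by x, recurse on halves, check the dividing strip) achieves O(n log n).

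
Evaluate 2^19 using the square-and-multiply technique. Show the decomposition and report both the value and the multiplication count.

Computing 2^19 by squaring (build up from 2^1; each line after the first costs one multiplication):

2^1 = 2
2^2 = (2^1)^2 = 2^2 = 4
2^4 = (2^2)^2 = 4^2 = 16
2^8 = (2^4)^2 = 16^2 = 256
2^9 = 2 * 2^8 = 2 * 256 = 512
2^18 = (2^9)^2 = 512^2 = 262144
2^19 = 2 * 2^18 = 2 * 262144 = 524288

Result: 524288
Multiplications needed: 6 (6 lines after 2^1)

2^19 = 524288. Using exponentiation by squaring, this requires 6 multiplications. The key idea: if the exponent is even, square the half-power; if odd, multiply by the base once.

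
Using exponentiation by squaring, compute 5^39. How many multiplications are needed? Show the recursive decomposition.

Computing 5^39 by squaring (build up from 5^1; each line after the first costs one multiplication):

5^1 = 5
5^2 = (5^1)^2 = 5^2 = 25
5^4 = (5^2)^2 = 25^2 = 625
5^8 = (5^4)^2 = 625^2 = 390625
5^9 = 5 * 5^8 = 5 * 390625 = 1953125
5^18 = (5^9)^2 = 1953125^2 = 3814697265625
5^19 = 5 * 5^18 = 5 * 3814697265625 = 19073486328125
5^38 = (5^19)^2 = 19073486328125^2 = 363797880709171295166015625
5^39 = 5 * 5^38 = 5 * 363797880709171295166015625 = 1818989403545856475830078125

Result: 1818989403545856475830078125
Multiplications needed: 8 (8 lines after 5^1)

5^39 = 1818989403545856475830078125. Using exponentiation by squaring, this requires 8 multiplications. The key idea: if the exponent is even, square the half-power; if odd, multiply by the base once.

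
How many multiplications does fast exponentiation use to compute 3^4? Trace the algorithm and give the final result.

Computing 3^4 by squaring (build up from 3^1; each line after the first costs one multiplication):

3^1 = 3
3^2 = (3^1)^2 = 3^2 = 9
3^4 = (3^2)^2 = 9^2 = 81

Result: 81
Multiplications needed: 2 (2 lines after 3^1)

3^4 = 81. Using exponentiation by squaring, this requires 2 multiplications. The key idea: if the exponent is even, square the half-power; if odd, multiply by the base once.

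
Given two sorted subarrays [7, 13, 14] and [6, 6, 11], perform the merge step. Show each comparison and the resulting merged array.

Merging process:

Compare 7 vs 6: take 6 from right. Merged: [6]
Compare 7 vs 6: take 6 from right. Merged: [6, 6]
Compare 7 vs 11: take 7 from left. Merged: [6, 6, 7]
Compare 13 vs 11: take 11 from right. Merged: [6, 6, 7, 11]
Append remaining from left: [13, 14]. Merged: [6, 6, 7, 11, 13, 14]

Final merged array: [6, 6, 7, 11, 13, 14]
Total comparisons: 4

The merged array is [6, 6, 7, 11, 13, 14], requiring 4 comparisons. The merge step runs in O(n) time where n is the total number of elements.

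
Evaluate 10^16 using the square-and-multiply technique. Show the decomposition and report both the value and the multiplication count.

Computing 10^16 by squaring (build up from 10^1; each line after the first costs one multiplication):

10^1 = 10
10^2 = (10^1)^2 = 10^2 = 100
10^4 = (10^2)^2 = 100^2 = 10000
10^8 = (10^4)^2 = 10000^2 = 100000000
10^16 = (10^8)^2 = 100000000^2 = 10000000000000000

Result: 10000000000000000
Multiplications needed: 4 (4 lines after 10^1)

10^16 = 10000000000000000. Using exponentiation by squaring, this requires 4 multiplications. The key idea: if the exponent is even, square the half-power; if odd, multiply by the base once.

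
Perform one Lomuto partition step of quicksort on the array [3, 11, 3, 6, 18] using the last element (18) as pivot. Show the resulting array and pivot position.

Lomuto partition with pivot = 18:

Initial array: [3, 11, 3, 6, 18]

arr[0]=3 <= 18: swap with position 0, array becomes [3, 11, 3, 6, 18]
arr[1]=11 <= 18: swap with position 1, array becomes [3, 11, 3, 6, 18]
arr[2]=3 <= 18: swap with position 2, array becomes [3, 11, 3, 6, 18]
arr[3]=6 <= 18: swap with position 3, array becomes [3, 11, 3, 6, 18]

Place pivot at position 4: [3, 11, 3, 6, 18]
Pivot position: 4

After partitioning with pivot 18, the array becomes [3, 11, 3, 6, 18]. The pivot is placed at index 4. All elements to the left of the pivot are <= 18, and all elements to the right are > 18.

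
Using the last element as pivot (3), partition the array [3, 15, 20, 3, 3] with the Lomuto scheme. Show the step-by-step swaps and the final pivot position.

Lomuto partition with pivot = 3:

Initial array: [3, 15, 20, 3, 3]

arr[0]=3 <= 3: swap with position 0, array becomes [3, 15, 20, 3, 3]
arr[1]=15 > 3: no swap
arr[2]=20 > 3: no swap
arr[3]=3 <= 3: swap with position 1, array becomes [3, 3, 20, 15, 3]

Place pivot at position 2: [3, 3, 3, 15, 20]
Pivot position: 2

After partitioning with pivot 3, the array becomes [3, 3, 3, 15, 20]. The pivot is placed at index 2. All elements to the left of the pivot are <= 3, and all elements to the right are > 3.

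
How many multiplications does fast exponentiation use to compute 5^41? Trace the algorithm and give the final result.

Computing 5^41 by squaring (build up from 5^1; each line after the first costs one multiplication):

5^1 = 5
5^2 = (5^1)^2 = 5^2 = 25
5^4 = (5^2)^2 = 25^2 = 625
5^5 = 5 * 5^4 = 5 * 625 = 3125
5^10 = (5^5)^2 = 3125^2 = 9765625
5^20 = (5^10)^2 = 9765625^2 = 95367431640625
5^40 = (5^20)^2 = 95367431640625^2 = 9094947017729282379150390625
5^41 = 5 * 5^40 = 5 * 9094947017729282379150390625 = 45474735088646411895751953125

Result: 45474735088646411895751953125
Multiplications needed: 7 (7 lines after 5^1)

5^41 = 45474735088646411895751953125. Using exponentiation by squaring, this requires 7 multiplications. The key idea: if the exponent is even, square the half-power; if odd, multiply by the base once.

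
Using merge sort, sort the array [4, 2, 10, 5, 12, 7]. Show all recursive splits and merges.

Merge sort trace:

Split: [4, 2, 10, 5, 12, 7] -> [4, 2, 10] and [5, 12, 7]
  Split: [4, 2, 10] -> [4] and [2, 10]
    Split: [2, 10] -> [2] and [10]
    Merge: [2] + [10] -> [2, 10]
  Merge: [4] + [2, 10] -> [2, 4, 10]
  Split: [5, 12, 7] -> [5] and [12, 7]
    Split: [12, 7] -> [12] and [7]
    Merge: [12] + [7] -> [7, 12]
  Merge: [5] + [7, 12] -> [5, 7, 12]
Merge: [2, 4, 10] + [5, 7, 12] -> [2, 4, 5, 7, 10, 12]

Final sorted array: [2, 4, 5, 7, 10, 12]

The merge sort proceeds by recursively splitting the array and merging sorted halves.
After all merges, the sorted array is [2, 4, 5, 7, 10, 12].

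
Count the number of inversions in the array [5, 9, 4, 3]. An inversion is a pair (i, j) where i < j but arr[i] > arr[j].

Finding inversions in [5, 9, 4, 3]:

(0, 2): arr[0]=5 > arr[2]=4
(0, 3): arr[0]=5 > arr[3]=3
(1, 2): arr[1]=9 > arr[2]=4
(1, 3): arr[1]=9 > arr[3]=3
(2, 3): arr[2]=4 > arr[3]=3

Total inversions: 5

The array has 5 inversion(s): (0,2), (0,3), (1,2), (1,3), (2,3). Each pair (i,j) satisfies i < j and arr[i] > arr[j].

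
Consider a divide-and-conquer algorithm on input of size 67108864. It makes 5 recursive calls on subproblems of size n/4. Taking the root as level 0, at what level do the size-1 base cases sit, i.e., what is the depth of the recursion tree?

For divide and conquer with division factor 4:

Problem sizes at each level:
Level 0: 67108864
Level 1: 16777216
Level 2: 4194304
Level 3: 1048576
Level 4: 262144
Level 5: 65536
Level 6: 16384
Level 7: 4096
Level 8: 1024
Level 9: 256
Level 10: 64
Level 11: 16
Level 12: 4
Level 13: 1

The root is level 0 and the size-1 base case is level 13 (the tree spans levels 0 through 13, i.e. 14 levels counting the root), so the depth is the number of divisions: log_4(67108864) = 13

The recursion tree depth is log_4(67108864) = 13. At each level, the problem size is divided by 4, so it takes 13 divisions to reduce to a base case of size 1. The algorithm makes 5 recursive calls at each level.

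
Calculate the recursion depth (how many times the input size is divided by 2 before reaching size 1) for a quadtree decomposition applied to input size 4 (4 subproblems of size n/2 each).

For divide and conquer with division factor 2:

Problem sizes at each level:
Level 0: 4
Level 1: 2
Level 2: 1

The root is level 0 and the size-1 base case is level 2 (the tree spans levels 0 through 2, i.e. 3 levels counting the root), so the depth is the number of divisions: log_2(4) = 2

The recursion tree depth is log_2(4) = 2. At each level, the problem size is divided by 2, so it takes 2 divisions to reduce to a base case of size 1. The algorithm makes 4 recursive calls at each level.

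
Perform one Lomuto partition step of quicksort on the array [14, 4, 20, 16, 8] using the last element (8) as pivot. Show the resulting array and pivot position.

Lomuto partition with pivot = 8:

Initial array: [14, 4, 20, 16, 8]

arr[0]=14 > 8: no swap
arr[1]=4 <= 8: swap with position 0, array becomes [4, 14, 20, 16, 8]
arr[2]=20 > 8: no swap
arr[3]=16 > 8: no swap

Place pivot at position 1: [4, 8, 20, 16, 14]
Pivot position: 1

After partitioning with pivot 8, the array becomes [4, 8, 20, 16, 14]. The pivot is placed at index 1. All elements to the left of the pivot are <= 8, and all elements to the right are > 8.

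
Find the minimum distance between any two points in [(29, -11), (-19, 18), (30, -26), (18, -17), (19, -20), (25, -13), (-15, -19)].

Computing all pairwise distances among 7 points:

d((29, -11), (-19, 18)) = 56.0803
d((29, -11), (30, -26)) = 15.0333
d((29, -11), (18, -17)) = 12.53
d((29, -11), (19, -20)) = 13.4536
d((29, -11), (25, -13)) = 4.4721
d((29, -11), (-15, -19)) = 44.7214
d((-19, 18), (30, -26)) = 65.8559
d((-19, 18), (18, -17)) = 50.9313
d((-19, 18), (19, -20)) = 53.7401
d((-19, 18), (25, -13)) = 53.8238
d((-19, 18), (-15, -19)) = 37.2156
d((30, -26), (18, -17)) = 15.0
d((30, -26), (19, -20)) = 12.53
d((30, -26), (25, -13)) = 13.9284
d((30, -26), (-15, -19)) = 45.5412
d((18, -17), (19, -20)) = 3.1623 <-- minimum
d((18, -17), (25, -13)) = 8.0623
d((18, -17), (-15, -19)) = 33.0606
d((19, -20), (25, -13)) = 9.2195
d((19, -20), (-15, -19)) = 34.0147
d((25, -13), (-15, -19)) = 40.4475

Closest pair: (18, -17) and (19, -20) with distance 3.1623

The closest pair is (18, -17) and (19, -20) with Euclidean distance 3.1623. For 7 points, brute-force pairwise comparison is shown above. For large n, the divide-and-conquer algorithm (sort by x, recurse on halves, check the dividing strip) achieves O(n log n).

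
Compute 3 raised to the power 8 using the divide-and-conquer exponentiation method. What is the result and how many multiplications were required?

Computing 3^8 by squaring (build up from 3^1; each line after the first costs one multiplication):

3^1 = 3
3^2 = (3^1)^2 = 3^2 = 9
3^4 = (3^2)^2 = 9^2 = 81
3^8 = (3^4)^2 = 81^2 = 6561

Result: 6561
Multiplications needed: 3 (3 lines after 3^1)

3^8 = 6561. Using exponentiation by squaring, this requires 3 multiplications. The key idea: if the exponent is even, square the half-power; if odd, multiply by the base once.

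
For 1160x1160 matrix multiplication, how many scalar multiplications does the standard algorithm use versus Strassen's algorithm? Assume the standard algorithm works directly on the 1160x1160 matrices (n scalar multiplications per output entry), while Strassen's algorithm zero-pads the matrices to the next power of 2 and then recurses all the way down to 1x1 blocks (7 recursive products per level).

Matrix multiplication for 1160x1160 matrices:

Strassen's algorithm requires power-of-2 dimensions. Pad 1160x1160 to 2048x2048 (next power of 2).

Standard algorithm: 1160^3 = 1560896000 multiplications
Strassen's algorithm: 7^(log2(2048)) = 7^11 = 1977326743 multiplications
Difference: 1560896000 - 1977326743 = -416430743 (Strassen uses MORE here due to padding overhead — for small or just-over-power-of-2 n, padding can outweigh the per-level savings)

Standard: 1560896000 multiplications (1160^3). Strassen: 1977326743 multiplications (7^11, after padding to 2048x2048). Strassen reduces 8 recursive multiplications to 7 at each level.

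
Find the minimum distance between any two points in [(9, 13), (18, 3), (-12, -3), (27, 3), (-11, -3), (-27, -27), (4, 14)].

Computing all pairwise distances among 7 points:

d((9, 13), (18, 3)) = 13.4536
d((9, 13), (-12, -3)) = 26.4008
d((9, 13), (27, 3)) = 20.5913
d((9, 13), (-11, -3)) = 25.6125
d((9, 13), (-27, -27)) = 53.8145
d((9, 13), (4, 14)) = 5.099
d((18, 3), (-12, -3)) = 30.5941
d((18, 3), (27, 3)) = 9.0
d((18, 3), (-11, -3)) = 29.6142
d((18, 3), (-27, -27)) = 54.0833
d((18, 3), (4, 14)) = 17.8045
d((-12, -3), (27, 3)) = 39.4588
d((-12, -3), (-11, -3)) = 1.0 <-- minimum
d((-12, -3), (-27, -27)) = 28.3019
d((-12, -3), (4, 14)) = 23.3452
d((27, 3), (-11, -3)) = 38.4708
d((27, 3), (-27, -27)) = 61.7738
d((27, 3), (4, 14)) = 25.4951
d((-11, -3), (-27, -27)) = 28.8444
d((-11, -3), (4, 14)) = 22.6716
d((-27, -27), (4, 14)) = 51.4004

Closest pair: (-12, -3) and (-11, -3) with distance 1.0

The closest pair is (-12, -3) and (-11, -3) with Euclidean distance 1.0. For 7 points, brute-force pairwise comparison is shown above. For large n, the divide-and-conquer algorithm (sort by x, recurse on halves, check the dividing strip) achieves O(n log n).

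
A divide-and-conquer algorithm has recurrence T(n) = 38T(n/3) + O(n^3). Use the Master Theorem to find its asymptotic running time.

Master Theorem for T(n) = 38T(n/3) + O(n^3):

a = 38, b = 3, c = 3
log_b(a) = log_3(38) = 3.3111

Case 1: c = 3 < log_3(38) = 3.3111
T(n) = O(n^(log_3 38))

For T(n) = 38T(n/3) + O(n^3): log_3(38) = 3.3111. This is Case 1 of the Master Theorem (c < log_b(a), work dominated by leaves), giving O(n^(log_3 38)).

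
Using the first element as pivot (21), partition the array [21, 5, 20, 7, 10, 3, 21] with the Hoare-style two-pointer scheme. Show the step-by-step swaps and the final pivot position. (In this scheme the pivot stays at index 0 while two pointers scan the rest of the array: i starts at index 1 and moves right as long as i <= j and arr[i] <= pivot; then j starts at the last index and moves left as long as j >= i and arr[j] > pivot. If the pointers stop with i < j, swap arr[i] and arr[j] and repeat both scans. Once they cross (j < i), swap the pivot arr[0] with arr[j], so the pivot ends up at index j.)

Hoare-style two-pointer partition with pivot = 21:

Initial array: [21, 5, 20, 7, 10, 3, 21]

Pointers start at i = 1, j = 6.
i ends at 7, j ends at 6: the pointers have crossed (j < i), so scanning stops.

Swap pivot arr[0] with arr[6] to place pivot at position 6: [21, 5, 20, 7, 10, 3, 21]
Pivot position: 6

After partitioning with pivot 21, the array becomes [21, 5, 20, 7, 10, 3, 21]. The pivot is placed at index 6. All elements to the left of the pivot are <= 21, and all elements to the right are > 21.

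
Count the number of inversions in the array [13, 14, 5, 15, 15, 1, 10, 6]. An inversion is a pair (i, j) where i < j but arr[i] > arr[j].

Finding inversions in [13, 14, 5, 15, 15, 1, 10, 6]:

(0, 2): arr[0]=13 > arr[2]=5
(0, 5): arr[0]=13 > arr[5]=1
(0, 6): arr[0]=13 > arr[6]=10
(0, 7): arr[0]=13 > arr[7]=6
(1, 2): arr[1]=14 > arr[2]=5
(1, 5): arr[1]=14 > arr[5]=1
(1, 6): arr[1]=14 > arr[6]=10
(1, 7): arr[1]=14 > arr[7]=6
(2, 5): arr[2]=5 > arr[5]=1
(3, 5): arr[3]=15 > arr[5]=1
(3, 6): arr[3]=15 > arr[6]=10
(3, 7): arr[3]=15 > arr[7]=6
(4, 5): arr[4]=15 > arr[5]=1
(4, 6): arr[4]=15 > arr[6]=10
(4, 7): arr[4]=15 > arr[7]=6
(6, 7): arr[6]=10 > arr[7]=6

Total inversions: 16

The array has 16 inversion(s): (0,2), (0,5), (0,6), (0,7), (1,2), (1,5), (1,6), (1,7), (2,5), (3,5), (3,6), (3,7), (4,5), (4,6), (4,7), (6,7). Each pair (i,j) satisfies i < j and arr[i] > arr[j].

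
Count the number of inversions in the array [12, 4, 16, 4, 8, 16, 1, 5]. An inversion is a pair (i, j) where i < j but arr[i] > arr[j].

Finding inversions in [12, 4, 16, 4, 8, 16, 1, 5]:

(0, 1): arr[0]=12 > arr[1]=4
(0, 3): arr[0]=12 > arr[3]=4
(0, 4): arr[0]=12 > arr[4]=8
(0, 6): arr[0]=12 > arr[6]=1
(0, 7): arr[0]=12 > arr[7]=5
(1, 6): arr[1]=4 > arr[6]=1
(2, 3): arr[2]=16 > arr[3]=4
(2, 4): arr[2]=16 > arr[4]=8
(2, 6): arr[2]=16 > arr[6]=1
(2, 7): arr[2]=16 > arr[7]=5
(3, 6): arr[3]=4 > arr[6]=1
(4, 6): arr[4]=8 > arr[6]=1
(4, 7): arr[4]=8 > arr[7]=5
(5, 6): arr[5]=16 > arr[6]=1
(5, 7): arr[5]=16 > arr[7]=5

Total inversions: 15

The array has 15 inversion(s): (0,1), (0,3), (0,4), (0,6), (0,7), (1,6), (2,3), (2,4), (2,6), (2,7), (3,6), (4,6), (4,7), (5,6), (5,7). Each pair (i,j) satisfies i < j and arr[i] > arr[j].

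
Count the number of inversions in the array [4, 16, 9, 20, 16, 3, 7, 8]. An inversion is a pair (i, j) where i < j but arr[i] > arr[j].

Finding inversions in [4, 16, 9, 20, 16, 3, 7, 8]:

(0, 5): arr[0]=4 > arr[5]=3
(1, 2): arr[1]=16 > arr[2]=9
(1, 5): arr[1]=16 > arr[5]=3
(1, 6): arr[1]=16 > arr[6]=7
(1, 7): arr[1]=16 > arr[7]=8
(2, 5): arr[2]=9 > arr[5]=3
(2, 6): arr[2]=9 > arr[6]=7
(2, 7): arr[2]=9 > arr[7]=8
(3, 4): arr[3]=20 > arr[4]=16
(3, 5): arr[3]=20 > arr[5]=3
(3, 6): arr[3]=20 > arr[6]=7
(3, 7): arr[3]=20 > arr[7]=8
(4, 5): arr[4]=16 > arr[5]=3
(4, 6): arr[4]=16 > arr[6]=7
(4, 7): arr[4]=16 > arr[7]=8

Total inversions: 15

The array has 15 inversion(s): (0,5), (1,2), (1,5), (1,6), (1,7), (2,5), (2,6), (2,7), (3,4), (3,5), (3,6), (3,7), (4,5), (4,6), (4,7). Each pair (i,j) satisfies i < j and arr[i] > arr[j].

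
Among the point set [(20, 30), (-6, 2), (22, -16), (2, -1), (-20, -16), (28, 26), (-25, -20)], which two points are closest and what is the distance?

Computing all pairwise distances among 7 points:

d((20, 30), (-6, 2)) = 38.2099
d((20, 30), (22, -16)) = 46.0435
d((20, 30), (2, -1)) = 35.8469
d((20, 30), (-20, -16)) = 60.959
d((20, 30), (28, 26)) = 8.9443
d((20, 30), (-25, -20)) = 67.2681
d((-6, 2), (22, -16)) = 33.2866
d((-6, 2), (2, -1)) = 8.544
d((-6, 2), (-20, -16)) = 22.8035
d((-6, 2), (28, 26)) = 41.6173
d((-6, 2), (-25, -20)) = 29.0689
d((22, -16), (2, -1)) = 25.0
d((22, -16), (-20, -16)) = 42.0
d((22, -16), (28, 26)) = 42.4264
d((22, -16), (-25, -20)) = 47.1699
d((2, -1), (-20, -16)) = 26.6271
d((2, -1), (28, 26)) = 37.4833
d((2, -1), (-25, -20)) = 33.0151
d((-20, -16), (28, 26)) = 63.7809
d((-20, -16), (-25, -20)) = 6.4031 <-- minimum
d((28, 26), (-25, -20)) = 70.1783

Closest pair: (-20, -16) and (-25, -20) with distance 6.4031

The closest pair is (-20, -16) and (-25, -20) with Euclidean distance 6.4031. For 7 points, brute-force pairwise comparison is shown above. For large n, the divide-and-conquer algorithm (sort by x, recurse on halves, check the dividing strip) achieves O(n log n).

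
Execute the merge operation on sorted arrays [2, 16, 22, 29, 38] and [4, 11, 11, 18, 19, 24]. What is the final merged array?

Merging process:

Compare 2 vs 4: take 2 from left. Merged: [2]
Compare 16 vs 4: take 4 from right. Merged: [2, 4]
Compare 16 vs 11: take 11 from right. Merged: [2, 4, 11]
Compare 16 vs 11: take 11 from right. Merged: [2, 4, 11, 11]
Compare 16 vs 18: take 16 from left. Merged: [2, 4, 11, 11, 16]
Compare 22 vs 18: take 18 from right. Merged: [2, 4, 11, 11, 16, 18]
Compare 22 vs 19: take 19 from right. Merged: [2, 4, 11, 11, 16, 18, 19]
Compare 22 vs 24: take 22 from left. Merged: [2, 4, 11, 11, 16, 18, 19, 22]
Compare 29 vs 24: take 24 from right. Merged: [2, 4, 11, 11, 16, 18, 19, 22, 24]
Append remaining from left: [29, 38]. Merged: [2, 4, 11, 11, 16, 18, 19, 22, 24, 29, 38]

Final merged array: [2, 4, 11, 11, 16, 18, 19, 22, 24, 29, 38]
Total comparisons: 9

The merged array is [2, 4, 11, 11, 16, 18, 19, 22, 24, 29, 38], requiring 9 comparisons. The merge step runs in O(n) time where n is the total number of elements.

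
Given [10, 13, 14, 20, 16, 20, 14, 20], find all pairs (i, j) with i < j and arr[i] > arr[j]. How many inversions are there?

Finding inversions in [10, 13, 14, 20, 16, 20, 14, 20]:

(3, 4): arr[3]=20 > arr[4]=16
(3, 6): arr[3]=20 > arr[6]=14
(4, 6): arr[4]=16 > arr[6]=14
(5, 6): arr[5]=20 > arr[6]=14

Total inversions: 4

The array has 4 inversion(s): (3,4), (3,6), (4,6), (5,6). Each pair (i,j) satisfies i < j and arr[i] > arr[j].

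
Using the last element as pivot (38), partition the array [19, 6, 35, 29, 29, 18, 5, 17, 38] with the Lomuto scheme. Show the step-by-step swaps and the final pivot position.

Lomuto partition with pivot = 38:

Initial array: [19, 6, 35, 29, 29, 18, 5, 17, 38]

arr[0]=19 <= 38: swap with position 0, array becomes [19, 6, 35, 29, 29, 18, 5, 17, 38]
arr[1]=6 <= 38: swap with position 1, array becomes [19, 6, 35, 29, 29, 18, 5, 17, 38]
arr[2]=35 <= 38: swap with position 2, array becomes [19, 6, 35, 29, 29, 18, 5, 17, 38]
arr[3]=29 <= 38: swap with position 3, array becomes [19, 6, 35, 29, 29, 18, 5, 17, 38]
arr[4]=29 <= 38: swap with position 4, array becomes [19, 6, 35, 29, 29, 18, 5, 17, 38]
arr[5]=18 <= 38: swap with position 5, array becomes [19, 6, 35, 29, 29, 18, 5, 17, 38]
arr[6]=5 <= 38: swap with position 6, array becomes [19, 6, 35, 29, 29, 18, 5, 17, 38]
arr[7]=17 <= 38: swap with position 7, array becomes [19, 6, 35, 29, 29, 18, 5, 17, 38]

Place pivot at position 8: [19, 6, 35, 29, 29, 18, 5, 17, 38]
Pivot position: 8

After partitioning with pivot 38, the array becomes [19, 6, 35, 29, 29, 18, 5, 17, 38]. The pivot is placed at index 8. All elements to the left of the pivot are <= 38, and all elements to the right are > 38.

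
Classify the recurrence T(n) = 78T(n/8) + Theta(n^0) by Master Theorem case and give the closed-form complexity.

Master Theorem for T(n) = 78T(n/8) + O(n^0):

a = 78, b = 8, c = 0
log_b(a) = log_8(78) = 2.0951

Case 1: c = 0 < log_8(78) = 2.0951
T(n) = O(n^(log_8 78))

For T(n) = 78T(n/8) + O(n^0): log_8(78) = 2.0951. This is Case 1 of the Master Theorem (c < log_b(a), work dominated by leaves), giving O(n^(log_8 78)).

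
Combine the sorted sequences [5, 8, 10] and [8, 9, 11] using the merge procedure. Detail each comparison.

Merging process:

Compare 5 vs 8: take 5 from left. Merged: [5]
Compare 8 vs 8: take 8 from left. Merged: [5, 8]
Compare 10 vs 8: take 8 from right. Merged: [5, 8, 8]
Compare 10 vs 9: take 9 from right. Merged: [5, 8, 8, 9]
Compare 10 vs 11: take 10 from left. Merged: [5, 8, 8, 9, 10]
Append remaining from right: [11]. Merged: [5, 8, 8, 9, 10, 11]

Final merged array: [5, 8, 8, 9, 10, 11]
Total comparisons: 5

The merged array is [5, 8, 8, 9, 10, 11], requiring 5 comparisons. The merge step runs in O(n) time where n is the total number of elements.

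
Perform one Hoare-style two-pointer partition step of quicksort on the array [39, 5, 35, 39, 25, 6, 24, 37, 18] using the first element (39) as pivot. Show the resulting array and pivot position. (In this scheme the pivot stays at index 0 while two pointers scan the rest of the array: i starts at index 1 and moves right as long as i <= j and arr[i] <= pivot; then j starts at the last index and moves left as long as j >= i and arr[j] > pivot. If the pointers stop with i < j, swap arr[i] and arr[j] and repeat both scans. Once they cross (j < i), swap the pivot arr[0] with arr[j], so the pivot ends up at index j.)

Hoare-style two-pointer partition with pivot = 39:

Initial array: [39, 5, 35, 39, 25, 6, 24, 37, 18]

Pointers start at i = 1, j = 8.
i ends at 9, j ends at 8: the pointers have crossed (j < i), so scanning stops.

Swap pivot arr[0] with arr[8] to place pivot at position 8: [18, 5, 35, 39, 25, 6, 24, 37, 39]
Pivot position: 8

After partitioning with pivot 39, the array becomes [18, 5, 35, 39, 25, 6, 24, 37, 39]. The pivot is placed at index 8. All elements to the left of the pivot are <= 39, and all elements to the right are > 39.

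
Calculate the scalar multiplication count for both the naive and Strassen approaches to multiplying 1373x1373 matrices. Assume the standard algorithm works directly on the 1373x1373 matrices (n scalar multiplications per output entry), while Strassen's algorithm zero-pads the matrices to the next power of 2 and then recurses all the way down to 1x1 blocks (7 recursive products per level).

Matrix multiplication for 1373x1373 matrices:

Strassen's algorithm requires power-of-2 dimensions. Pad 1373x1373 to 2048x2048 (next power of 2).

Standard algorithm: 1373^3 = 2588282117 multiplications
Strassen's algorithm: 7^(log2(2048)) = 7^11 = 1977326743 multiplications
Savings: 2588282117 - 1977326743 = 610955374 multiplications

Standard: 2588282117 multiplications (1373^3). Strassen: 1977326743 multiplications (7^11, after padding to 2048x2048). Strassen reduces 8 recursive multiplications to 7 at each level.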